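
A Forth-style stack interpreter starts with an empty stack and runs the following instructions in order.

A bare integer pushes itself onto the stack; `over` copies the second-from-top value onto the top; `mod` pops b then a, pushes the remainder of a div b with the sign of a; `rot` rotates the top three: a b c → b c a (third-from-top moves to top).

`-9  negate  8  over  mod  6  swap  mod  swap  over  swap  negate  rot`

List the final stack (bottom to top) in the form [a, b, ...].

[6, -9, 6]

-9     : [-9]
negate : [9]
8      : [9, 8]
over   : [9, 8, 9]
mod    : [9, 8]
6      : [9, 8, 6]
swap   : [9, 6, 8]
mod    : [9, 6]
swap   : [6, 9]
over   : [6, 9, 6]
swap   : [6, 6, 9]
negate : [6, 6, -9]
rot    : [6, -9, 6]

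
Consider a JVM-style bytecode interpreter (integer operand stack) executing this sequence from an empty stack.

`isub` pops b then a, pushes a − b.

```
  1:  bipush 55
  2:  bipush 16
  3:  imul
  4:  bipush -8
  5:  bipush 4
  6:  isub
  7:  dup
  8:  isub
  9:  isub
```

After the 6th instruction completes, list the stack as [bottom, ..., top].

bipush 55  [55]
bipush 16  [55, 16]
imul       [880]
bipush -8  [880, -8]
bipush 4   [880, -8, 4]
isub       [880, -12]

[880, -12]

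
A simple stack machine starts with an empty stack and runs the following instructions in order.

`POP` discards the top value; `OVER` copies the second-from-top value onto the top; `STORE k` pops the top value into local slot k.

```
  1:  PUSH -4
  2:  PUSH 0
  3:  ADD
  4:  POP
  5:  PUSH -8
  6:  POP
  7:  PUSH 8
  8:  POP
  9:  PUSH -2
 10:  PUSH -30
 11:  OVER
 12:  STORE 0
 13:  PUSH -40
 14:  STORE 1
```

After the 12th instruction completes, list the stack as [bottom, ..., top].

PUSH -4   -4
PUSH 0    -4 0
ADD       -4
POP       (empty)
PUSH -8   -8
POP       (empty)
PUSH 8    8
POP       (empty)
PUSH -2   -2
PUSH -30  -2 -30
OVER      -2 -30 -2
STORE 0   -2 -30

[-2, -30]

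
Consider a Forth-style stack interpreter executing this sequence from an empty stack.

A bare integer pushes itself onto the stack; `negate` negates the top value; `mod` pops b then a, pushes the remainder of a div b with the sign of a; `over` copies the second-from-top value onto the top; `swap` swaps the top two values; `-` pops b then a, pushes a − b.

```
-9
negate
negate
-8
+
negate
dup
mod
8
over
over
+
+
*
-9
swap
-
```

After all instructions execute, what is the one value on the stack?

-9

-9     → -9
negate → 9
negate → -9
-8     → -9 -8
+      → -17
negate → 17
dup    → 17 17
mod    → 0
8      → 0 8
over   → 0 8 0
over   → 0 8 0 8
+      → 0 8 8
+      → 0 16
*      → 0
-9     → 0 -9
swap   → -9 0
-      → -9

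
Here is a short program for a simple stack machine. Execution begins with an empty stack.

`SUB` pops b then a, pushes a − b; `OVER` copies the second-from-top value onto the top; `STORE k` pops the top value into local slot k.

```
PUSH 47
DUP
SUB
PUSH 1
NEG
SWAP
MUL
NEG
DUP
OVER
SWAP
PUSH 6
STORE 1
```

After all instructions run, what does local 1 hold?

PUSH 47  [47]
DUP      [47, 47]
SUB      [0]
PUSH 1   [0, 1]
NEG      [0, -1]
SWAP     [-1, 0]
MUL      [0]
NEG      [0]
DUP      [0, 0]
OVER     [0, 0, 0]
SWAP     [0, 0, 0]
PUSH 6   [0, 0, 0, 6]
STORE 1  [0, 0, 0]

6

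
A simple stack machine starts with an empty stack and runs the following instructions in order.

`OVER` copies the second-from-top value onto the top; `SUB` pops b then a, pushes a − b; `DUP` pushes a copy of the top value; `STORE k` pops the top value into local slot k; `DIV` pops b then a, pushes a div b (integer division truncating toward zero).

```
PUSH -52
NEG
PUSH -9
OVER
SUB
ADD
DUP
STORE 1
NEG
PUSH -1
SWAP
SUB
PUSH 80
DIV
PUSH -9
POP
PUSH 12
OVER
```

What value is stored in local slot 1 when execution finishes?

PUSH -52  [-52]
NEG       [52]
PUSH -9   [52, -9]
OVER      [52, -9, 52]
SUB       [52, -61]
ADD       [-9]
DUP       [-9, -9]
STORE 1   [-9]
NEG       [9]
PUSH -1   [9, -1]
SWAP      [-1, 9]
SUB       [-10]
PUSH 80   [-10, 80]
DIV       [0]
PUSH -9   [0, -9]
POP       [0]
PUSH 12   [0, 12]
OVER      [0, 12, 0]

-9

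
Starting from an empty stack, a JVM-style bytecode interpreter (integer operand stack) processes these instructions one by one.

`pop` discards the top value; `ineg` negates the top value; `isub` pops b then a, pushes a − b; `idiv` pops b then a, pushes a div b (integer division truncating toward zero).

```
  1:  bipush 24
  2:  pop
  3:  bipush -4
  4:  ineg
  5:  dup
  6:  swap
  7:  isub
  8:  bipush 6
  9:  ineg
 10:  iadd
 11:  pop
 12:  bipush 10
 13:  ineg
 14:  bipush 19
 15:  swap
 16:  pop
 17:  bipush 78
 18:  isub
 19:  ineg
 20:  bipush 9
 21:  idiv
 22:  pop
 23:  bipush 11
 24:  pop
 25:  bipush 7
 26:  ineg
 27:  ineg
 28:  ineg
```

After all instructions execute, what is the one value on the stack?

-7

bipush 24  24
pop        (empty)
bipush -4  -4
ineg       4
dup        4 4
swap       4 4
isub       0
bipush 6   0 6
ineg       0 -6
iadd       -6
pop        (empty)
bipush 10  10
ineg       -10
bipush 19  -10 19
swap       19 -10
pop        19
bipush 78  19 78
isub       -59
ineg       59
bipush 9   59 9
idiv       6
pop        (empty)
bipush 11  11
pop        (empty)
bipush 7   7
ineg       -7
ineg       7
ineg       -7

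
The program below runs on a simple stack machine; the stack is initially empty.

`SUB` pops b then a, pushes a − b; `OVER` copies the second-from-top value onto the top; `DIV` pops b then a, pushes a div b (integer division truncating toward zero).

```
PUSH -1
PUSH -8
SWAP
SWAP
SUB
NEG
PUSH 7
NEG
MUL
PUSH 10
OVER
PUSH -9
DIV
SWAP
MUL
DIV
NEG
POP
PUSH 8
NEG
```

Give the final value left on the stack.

-8

PUSH -1 : -1
PUSH -8 : -1 -8
SWAP    : -8 -1
SWAP    : -1 -8
SUB     : 7
NEG     : -7
PUSH 7  : -7 7
NEG     : -7 -7
MUL     : 49
PUSH 10 : 49 10
OVER    : 49 10 49
PUSH -9 : 49 10 49 -9
DIV     : 49 10 -5
SWAP    : 49 -5 10
MUL     : 49 -50
DIV     : 0
NEG     : 0
POP     : (empty)
PUSH 8  : 8
NEG     : -8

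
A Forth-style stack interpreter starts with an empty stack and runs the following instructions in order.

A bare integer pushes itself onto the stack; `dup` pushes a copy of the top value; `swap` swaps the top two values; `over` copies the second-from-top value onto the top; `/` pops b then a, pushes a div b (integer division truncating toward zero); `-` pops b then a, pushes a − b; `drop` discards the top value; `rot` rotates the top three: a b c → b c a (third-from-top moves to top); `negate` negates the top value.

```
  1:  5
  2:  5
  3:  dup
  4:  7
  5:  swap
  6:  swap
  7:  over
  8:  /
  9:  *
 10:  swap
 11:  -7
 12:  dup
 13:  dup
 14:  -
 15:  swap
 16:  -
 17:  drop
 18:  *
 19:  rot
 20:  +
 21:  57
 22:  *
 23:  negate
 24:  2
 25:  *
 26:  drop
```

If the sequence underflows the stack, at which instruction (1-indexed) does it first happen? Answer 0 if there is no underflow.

5    → [5]
5    → [5, 5]
dup  → [5, 5, 5]
7    → [5, 5, 5, 7]
swap → [5, 5, 7, 5]
swap → [5, 5, 5, 7]
over → [5, 5, 5, 7, 5]
/    → [5, 5, 5, 1]
*    → [5, 5, 5]
swap → [5, 5, 5]
-7   → [5, 5, 5, -7]
dup  → [5, 5, 5, -7, -7]
dup  → [5, 5, 5, -7, -7, -7]
-    → [5, 5, 5, -7, 0]
swap → [5, 5, 5, 0, -7]
-    → [5, 5, 5, 7]
drop → [5, 5, 5]
*    → [5, 25]
rot  — needs 3 operands, stack has 2 → underflow

19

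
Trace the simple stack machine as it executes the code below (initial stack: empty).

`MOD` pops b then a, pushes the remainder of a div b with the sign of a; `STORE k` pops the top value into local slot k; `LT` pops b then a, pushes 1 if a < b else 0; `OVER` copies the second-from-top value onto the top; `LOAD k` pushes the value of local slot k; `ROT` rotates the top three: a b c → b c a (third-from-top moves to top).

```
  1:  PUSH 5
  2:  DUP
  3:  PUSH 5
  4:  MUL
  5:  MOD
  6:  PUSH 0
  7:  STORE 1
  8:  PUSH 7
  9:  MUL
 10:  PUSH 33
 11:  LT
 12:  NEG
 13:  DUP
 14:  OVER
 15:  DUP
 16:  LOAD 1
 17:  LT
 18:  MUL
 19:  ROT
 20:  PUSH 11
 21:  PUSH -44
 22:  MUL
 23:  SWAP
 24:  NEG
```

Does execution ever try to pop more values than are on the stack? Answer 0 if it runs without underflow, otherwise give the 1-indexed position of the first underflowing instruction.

0

PUSH 5   : 5
DUP      : 5 5
PUSH 5   : 5 5 5
MUL      : 5 25
MOD      : 5
PUSH 0   : 5 0
STORE 1  : 5
PUSH 7   : 5 7
MUL      : 35
PUSH 33  : 35 33
LT       : 0
NEG      : 0
DUP      : 0 0
OVER     : 0 0 0
DUP      : 0 0 0 0
LOAD 1   : 0 0 0 0 0
LT       : 0 0 0 0
MUL      : 0 0 0
ROT      : 0 0 0
PUSH 11  : 0 0 0 11
PUSH -44 : 0 0 0 11 -44
MUL      : 0 0 0 -484
SWAP     : 0 0 -484 0
NEG      : 0 0 -484 0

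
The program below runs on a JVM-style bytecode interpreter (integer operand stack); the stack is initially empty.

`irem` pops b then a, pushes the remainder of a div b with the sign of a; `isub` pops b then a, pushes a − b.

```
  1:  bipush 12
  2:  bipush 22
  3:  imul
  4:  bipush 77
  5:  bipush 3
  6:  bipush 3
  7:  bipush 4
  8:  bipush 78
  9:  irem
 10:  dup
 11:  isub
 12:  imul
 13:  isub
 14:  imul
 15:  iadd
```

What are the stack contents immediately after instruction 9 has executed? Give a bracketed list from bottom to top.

bipush 12  [12]
bipush 22  [12, 22]
imul       [264]
bipush 77  [264, 77]
bipush 3   [264, 77, 3]
bipush 3   [264, 77, 3, 3]
bipush 4   [264, 77, 3, 3, 4]
bipush 78  [264, 77, 3, 3, 4, 78]
irem       [264, 77, 3, 3, 4]

[264, 77, 3, 3, 4]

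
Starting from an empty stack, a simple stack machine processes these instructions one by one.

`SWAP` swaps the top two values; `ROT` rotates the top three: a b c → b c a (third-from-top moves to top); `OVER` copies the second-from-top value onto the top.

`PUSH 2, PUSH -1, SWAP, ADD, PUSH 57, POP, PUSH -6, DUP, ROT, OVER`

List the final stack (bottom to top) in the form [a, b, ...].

PUSH 2  : [2]
PUSH -1 : [2, -1]
SWAP    : [-1, 2]
ADD     : [1]
PUSH 57 : [1, 57]
POP     : [1]
PUSH -6 : [1, -6]
DUP     : [1, -6, -6]
ROT     : [-6, -6, 1]
OVER    : [-6, -6, 1, -6]

[-6, -6, 1, -6]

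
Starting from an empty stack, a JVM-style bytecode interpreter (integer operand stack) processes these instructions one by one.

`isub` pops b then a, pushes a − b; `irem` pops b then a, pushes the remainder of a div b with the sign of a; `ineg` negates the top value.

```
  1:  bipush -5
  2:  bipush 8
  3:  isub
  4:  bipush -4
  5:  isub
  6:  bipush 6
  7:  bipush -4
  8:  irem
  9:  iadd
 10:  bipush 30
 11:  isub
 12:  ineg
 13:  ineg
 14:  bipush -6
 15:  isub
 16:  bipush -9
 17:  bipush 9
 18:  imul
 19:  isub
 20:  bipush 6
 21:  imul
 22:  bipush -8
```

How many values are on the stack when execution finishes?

2

bipush -5 → -5
bipush 8  → -5 8
isub      → -13
bipush -4 → -13 -4
isub      → -9
bipush 6  → -9 6
bipush -4 → -9 6 -4
irem      → -9 2
iadd      → -7
bipush 30 → -7 30
isub      → -37
ineg      → 37
ineg      → -37
bipush -6 → -37 -6
isub      → -31
bipush -9 → -31 -9
bipush 9  → -31 -9 9
imul      → -31 -81
isub      → 50
bipush 6  → 50 6
imul      → 300
bipush -8 → 300 -8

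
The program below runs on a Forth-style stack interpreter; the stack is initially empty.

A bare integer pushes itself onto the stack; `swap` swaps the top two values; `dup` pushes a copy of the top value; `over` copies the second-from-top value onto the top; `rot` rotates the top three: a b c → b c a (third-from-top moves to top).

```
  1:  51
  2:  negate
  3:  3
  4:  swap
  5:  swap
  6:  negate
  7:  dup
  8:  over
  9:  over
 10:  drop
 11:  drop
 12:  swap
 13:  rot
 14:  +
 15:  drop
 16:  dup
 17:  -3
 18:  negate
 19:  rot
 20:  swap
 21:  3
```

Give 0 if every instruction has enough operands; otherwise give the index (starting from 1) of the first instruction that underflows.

0

51     → [51]
negate → [-51]
3      → [-51, 3]
swap   → [3, -51]
swap   → [-51, 3]
negate → [-51, -3]
dup    → [-51, -3, -3]
over   → [-51, -3, -3, -3]
over   → [-51, -3, -3, -3, -3]
drop   → [-51, -3, -3, -3]
drop   → [-51, -3, -3]
swap   → [-51, -3, -3]
rot    → [-3, -3, -51]
+      → [-3, -54]
drop   → [-3]
dup    → [-3, -3]
-3     → [-3, -3, -3]
negate → [-3, -3, 3]
rot    → [-3, 3, -3]
swap   → [-3, -3, 3]
3      → [-3, -3, 3, 3]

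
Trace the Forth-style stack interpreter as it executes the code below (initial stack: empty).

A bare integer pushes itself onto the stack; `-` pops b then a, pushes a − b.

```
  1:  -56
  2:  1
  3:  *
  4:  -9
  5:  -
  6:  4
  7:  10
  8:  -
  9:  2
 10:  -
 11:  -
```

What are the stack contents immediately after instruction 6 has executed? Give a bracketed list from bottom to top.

-56 : -56
1   : -56 1
*   : -56
-9  : -56 -9
-   : -47
4   : -47 4

[-47, 4]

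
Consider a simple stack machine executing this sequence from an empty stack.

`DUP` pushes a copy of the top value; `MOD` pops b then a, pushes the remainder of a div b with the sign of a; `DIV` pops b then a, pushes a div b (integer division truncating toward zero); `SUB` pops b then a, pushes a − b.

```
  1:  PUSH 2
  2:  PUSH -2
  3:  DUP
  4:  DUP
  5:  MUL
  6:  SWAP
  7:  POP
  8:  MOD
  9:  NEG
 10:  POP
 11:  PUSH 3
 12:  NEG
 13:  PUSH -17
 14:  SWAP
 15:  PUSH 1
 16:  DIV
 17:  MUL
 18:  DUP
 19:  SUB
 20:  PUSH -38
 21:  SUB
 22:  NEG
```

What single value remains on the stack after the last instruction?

PUSH 2   -> [2]
PUSH -2  -> [2, -2]
DUP      -> [2, -2, -2]
DUP      -> [2, -2, -2, -2]
MUL      -> [2, -2, 4]
SWAP     -> [2, 4, -2]
POP      -> [2, 4]
MOD      -> [2]
NEG      -> [-2]
POP      -> []
PUSH 3   -> [3]
NEG      -> [-3]
PUSH -17 -> [-3, -17]
SWAP     -> [-17, -3]
PUSH 1   -> [-17, -3, 1]
DIV      -> [-17, -3]
MUL      -> [51]
DUP      -> [51, 51]
SUB      -> [0]
PUSH -38 -> [0, -38]
SUB      -> [38]
NEG      -> [-38]

-38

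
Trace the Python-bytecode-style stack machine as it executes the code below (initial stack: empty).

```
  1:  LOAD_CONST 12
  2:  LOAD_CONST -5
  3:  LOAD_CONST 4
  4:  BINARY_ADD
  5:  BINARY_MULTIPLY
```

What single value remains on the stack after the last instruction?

-12

LOAD_CONST 12   -> [12]
LOAD_CONST -5   -> [12, -5]
LOAD_CONST 4    -> [12, -5, 4]
BINARY_ADD      -> [12, -1]
BINARY_MULTIPLY -> [-12]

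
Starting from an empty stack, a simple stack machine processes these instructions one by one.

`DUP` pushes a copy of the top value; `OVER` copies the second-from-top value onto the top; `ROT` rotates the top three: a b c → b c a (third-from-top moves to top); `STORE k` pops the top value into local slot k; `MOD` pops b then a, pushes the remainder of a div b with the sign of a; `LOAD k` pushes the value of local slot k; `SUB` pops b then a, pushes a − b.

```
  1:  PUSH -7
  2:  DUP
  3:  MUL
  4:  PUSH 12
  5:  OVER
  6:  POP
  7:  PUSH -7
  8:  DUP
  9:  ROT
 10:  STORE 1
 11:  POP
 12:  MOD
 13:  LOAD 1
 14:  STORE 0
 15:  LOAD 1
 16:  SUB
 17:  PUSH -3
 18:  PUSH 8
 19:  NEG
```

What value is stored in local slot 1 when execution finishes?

PUSH -7 : -7
DUP     : -7 -7
MUL     : 49
PUSH 12 : 49 12
OVER    : 49 12 49
POP     : 49 12
PUSH -7 : 49 12 -7
DUP     : 49 12 -7 -7
ROT     : 49 -7 -7 12
STORE 1 : 49 -7 -7
POP     : 49 -7
MOD     : 0
LOAD 1  : 0 12
STORE 0 : 0
LOAD 1  : 0 12
SUB     : -12
PUSH -3 : -12 -3
PUSH 8  : -12 -3 8
NEG     : -12 -3 -8

12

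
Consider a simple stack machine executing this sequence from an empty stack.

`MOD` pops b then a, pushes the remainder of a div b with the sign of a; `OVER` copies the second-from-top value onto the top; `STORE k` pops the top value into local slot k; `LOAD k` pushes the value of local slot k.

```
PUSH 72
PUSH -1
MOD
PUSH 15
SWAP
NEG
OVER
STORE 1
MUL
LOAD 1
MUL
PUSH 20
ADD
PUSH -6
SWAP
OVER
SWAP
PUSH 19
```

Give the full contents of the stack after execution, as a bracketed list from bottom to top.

PUSH 72 : 72
PUSH -1 : 72 -1
MOD     : 0
PUSH 15 : 0 15
SWAP    : 15 0
NEG     : 15 0
OVER    : 15 0 15
STORE 1 : 15 0
MUL     : 0
LOAD 1  : 0 15
MUL     : 0
PUSH 20 : 0 20
ADD     : 20
PUSH -6 : 20 -6
SWAP    : -6 20
OVER    : -6 20 -6
SWAP    : -6 -6 20
PUSH 19 : -6 -6 20 19

[-6, -6, 20, 19]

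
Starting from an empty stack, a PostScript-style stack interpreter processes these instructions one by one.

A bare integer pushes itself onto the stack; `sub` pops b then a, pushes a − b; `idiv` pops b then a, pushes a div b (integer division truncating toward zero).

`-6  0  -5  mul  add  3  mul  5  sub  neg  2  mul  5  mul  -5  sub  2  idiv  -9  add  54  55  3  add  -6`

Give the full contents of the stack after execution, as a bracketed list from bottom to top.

[108, 54, 58, -6]

-6    [-6]
0     [-6, 0]
-5    [-6, 0, -5]
mul   [-6, 0]
add   [-6]
3     [-6, 3]
mul   [-18]
5     [-18, 5]
sub   [-23]
neg   [23]
2     [23, 2]
mul   [46]
5     [46, 5]
mul   [230]
-5    [230, -5]
sub   [235]
2     [235, 2]
idiv  [117]
-9    [117, -9]
add   [108]
54    [108, 54]
55    [108, 54, 55]
3     [108, 54, 55, 3]
add   [108, 54, 58]
-6    [108, 54, 58, -6]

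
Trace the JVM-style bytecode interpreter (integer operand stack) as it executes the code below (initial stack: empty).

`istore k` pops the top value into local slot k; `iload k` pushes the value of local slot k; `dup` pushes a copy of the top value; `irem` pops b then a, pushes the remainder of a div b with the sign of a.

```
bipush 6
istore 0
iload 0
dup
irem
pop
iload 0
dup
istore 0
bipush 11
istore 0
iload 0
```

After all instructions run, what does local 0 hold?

bipush 6  → 6
istore 0  → (empty)
iload 0   → 6
dup       → 6 6
irem      → 0
pop       → (empty)
iload 0   → 6
dup       → 6 6
istore 0  → 6
bipush 11 → 6 11
istore 0  → 6
iload 0   → 6 11

11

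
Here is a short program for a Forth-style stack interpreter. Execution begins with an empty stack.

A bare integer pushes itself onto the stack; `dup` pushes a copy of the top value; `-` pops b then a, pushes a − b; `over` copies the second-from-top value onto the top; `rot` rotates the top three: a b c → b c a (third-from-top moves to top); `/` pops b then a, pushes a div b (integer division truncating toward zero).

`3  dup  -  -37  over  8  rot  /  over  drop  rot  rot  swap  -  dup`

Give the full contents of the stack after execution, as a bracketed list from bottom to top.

[0, 0, 0]

3     [3]
dup   [3, 3]
-     [0]
-37   [0, -37]
over  [0, -37, 0]
8     [0, -37, 0, 8]
rot   [0, 0, 8, -37]
/     [0, 0, 0]
over  [0, 0, 0, 0]
drop  [0, 0, 0]
rot   [0, 0, 0]
rot   [0, 0, 0]
swap  [0, 0, 0]
-     [0, 0]
dup   [0, 0, 0]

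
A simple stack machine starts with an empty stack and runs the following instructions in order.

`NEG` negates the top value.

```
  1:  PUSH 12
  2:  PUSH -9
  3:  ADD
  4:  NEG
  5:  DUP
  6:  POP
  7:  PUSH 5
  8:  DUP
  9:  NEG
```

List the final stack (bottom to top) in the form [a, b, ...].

PUSH 12 → [12]
PUSH -9 → [12, -9]
ADD     → [3]
NEG     → [-3]
DUP     → [-3, -3]
POP     → [-3]
PUSH 5  → [-3, 5]
DUP     → [-3, 5, 5]
NEG     → [-3, 5, -5]

[-3, 5, -5]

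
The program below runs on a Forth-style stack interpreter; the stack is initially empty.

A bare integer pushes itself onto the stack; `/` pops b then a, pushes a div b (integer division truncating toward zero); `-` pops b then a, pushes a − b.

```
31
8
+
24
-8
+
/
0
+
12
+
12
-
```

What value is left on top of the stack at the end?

31 → 31
8  → 31 8
+  → 39
24 → 39 24
-8 → 39 24 -8
+  → 39 16
/  → 2
0  → 2 0
+  → 2
12 → 2 12
+  → 14
12 → 14 12
-  → 2

2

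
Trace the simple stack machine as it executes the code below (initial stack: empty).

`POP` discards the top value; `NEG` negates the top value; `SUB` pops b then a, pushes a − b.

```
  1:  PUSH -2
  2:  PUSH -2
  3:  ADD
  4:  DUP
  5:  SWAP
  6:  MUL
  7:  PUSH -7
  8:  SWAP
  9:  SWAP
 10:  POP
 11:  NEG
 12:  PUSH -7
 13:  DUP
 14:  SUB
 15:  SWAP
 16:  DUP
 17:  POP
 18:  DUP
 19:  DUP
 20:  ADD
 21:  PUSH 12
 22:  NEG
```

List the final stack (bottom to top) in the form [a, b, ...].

PUSH -2  [-2]
PUSH -2  [-2, -2]
ADD      [-4]
DUP      [-4, -4]
SWAP     [-4, -4]
MUL      [16]
PUSH -7  [16, -7]
SWAP     [-7, 16]
SWAP     [16, -7]
POP      [16]
NEG      [-16]
PUSH -7  [-16, -7]
DUP      [-16, -7, -7]
SUB      [-16, 0]
SWAP     [0, -16]
DUP      [0, -16, -16]
POP      [0, -16]
DUP      [0, -16, -16]
DUP      [0, -16, -16, -16]
ADD      [0, -16, -32]
PUSH 12  [0, -16, -32, 12]
NEG      [0, -16, -32, -12]

[0, -16, -32, -12]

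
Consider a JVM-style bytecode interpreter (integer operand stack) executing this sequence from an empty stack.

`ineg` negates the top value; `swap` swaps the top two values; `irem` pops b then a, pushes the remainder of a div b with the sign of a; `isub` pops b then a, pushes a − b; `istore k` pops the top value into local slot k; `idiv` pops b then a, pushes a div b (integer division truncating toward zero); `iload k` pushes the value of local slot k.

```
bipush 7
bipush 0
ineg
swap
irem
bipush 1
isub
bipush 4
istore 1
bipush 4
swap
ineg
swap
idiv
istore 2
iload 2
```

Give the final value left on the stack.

0

bipush 7 → 7
bipush 0 → 7 0
ineg     → 7 0
swap     → 0 7
irem     → 0
bipush 1 → 0 1
isub     → -1
bipush 4 → -1 4
istore 1 → -1
bipush 4 → -1 4
swap     → 4 -1
ineg     → 4 1
swap     → 1 4
idiv     → 0
istore 2 → (empty)
iload 2  → 0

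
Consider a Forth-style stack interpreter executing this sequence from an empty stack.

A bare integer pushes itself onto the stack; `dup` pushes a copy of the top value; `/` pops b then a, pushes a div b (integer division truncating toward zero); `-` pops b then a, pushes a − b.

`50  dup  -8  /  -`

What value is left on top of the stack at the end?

56

50   50
dup  50 50
-8   50 50 -8
/    50 -6
-    56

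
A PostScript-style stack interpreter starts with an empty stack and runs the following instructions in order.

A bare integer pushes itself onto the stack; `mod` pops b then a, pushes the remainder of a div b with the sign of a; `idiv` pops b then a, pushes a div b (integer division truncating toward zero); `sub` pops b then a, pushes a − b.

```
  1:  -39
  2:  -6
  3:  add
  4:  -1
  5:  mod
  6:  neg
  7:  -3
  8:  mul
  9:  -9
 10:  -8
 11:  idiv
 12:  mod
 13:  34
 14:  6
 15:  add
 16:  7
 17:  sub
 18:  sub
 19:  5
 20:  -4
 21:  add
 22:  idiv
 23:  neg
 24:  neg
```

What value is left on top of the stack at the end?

-33

-39  → -39
-6   → -39 -6
add  → -45
-1   → -45 -1
mod  → 0
neg  → 0
-3   → 0 -3
mul  → 0
-9   → 0 -9
-8   → 0 -9 -8
idiv → 0 1
mod  → 0
34   → 0 34
6    → 0 34 6
add  → 0 40
7    → 0 40 7
sub  → 0 33
sub  → -33
5    → -33 5
-4   → -33 5 -4
add  → -33 1
idiv → -33
neg  → 33
neg  → -33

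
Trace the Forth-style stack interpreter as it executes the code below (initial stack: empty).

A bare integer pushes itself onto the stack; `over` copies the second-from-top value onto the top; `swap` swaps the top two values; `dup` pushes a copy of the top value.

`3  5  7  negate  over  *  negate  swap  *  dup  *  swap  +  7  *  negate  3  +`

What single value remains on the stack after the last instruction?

3       3
5       3 5
7       3 5 7
negate  3 5 -7
over    3 5 -7 5
*       3 5 -35
negate  3 5 35
swap    3 35 5
*       3 175
dup     3 175 175
*       3 30625
swap    30625 3
+       30628
7       30628 7
*       214396
negate  -214396
3       -214396 3
+       -214393

-214393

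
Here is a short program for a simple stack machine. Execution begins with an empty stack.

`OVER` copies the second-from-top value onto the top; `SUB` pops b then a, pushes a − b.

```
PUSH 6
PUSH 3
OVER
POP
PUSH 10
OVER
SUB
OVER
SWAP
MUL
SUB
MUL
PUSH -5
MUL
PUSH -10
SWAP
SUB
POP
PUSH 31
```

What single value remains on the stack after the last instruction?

PUSH 6   : 6
PUSH 3   : 6 3
OVER     : 6 3 6
POP      : 6 3
PUSH 10  : 6 3 10
OVER     : 6 3 10 3
SUB      : 6 3 7
OVER     : 6 3 7 3
SWAP     : 6 3 3 7
MUL      : 6 3 21
SUB      : 6 -18
MUL      : -108
PUSH -5  : -108 -5
MUL      : 540
PUSH -10 : 540 -10
SWAP     : -10 540
SUB      : -550
POP      : (empty)
PUSH 31  : 31

31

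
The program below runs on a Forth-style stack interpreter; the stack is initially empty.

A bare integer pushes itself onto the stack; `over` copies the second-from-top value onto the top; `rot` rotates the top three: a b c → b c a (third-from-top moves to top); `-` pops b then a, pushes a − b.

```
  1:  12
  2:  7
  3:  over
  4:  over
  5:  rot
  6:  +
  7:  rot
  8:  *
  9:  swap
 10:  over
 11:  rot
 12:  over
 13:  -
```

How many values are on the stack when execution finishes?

3

12   -> 12
7    -> 12 7
over -> 12 7 12
over -> 12 7 12 7
rot  -> 12 12 7 7
+    -> 12 12 14
rot  -> 12 14 12
*    -> 12 168
swap -> 168 12
over -> 168 12 168
rot  -> 12 168 168
over -> 12 168 168 168
-    -> 12 168 0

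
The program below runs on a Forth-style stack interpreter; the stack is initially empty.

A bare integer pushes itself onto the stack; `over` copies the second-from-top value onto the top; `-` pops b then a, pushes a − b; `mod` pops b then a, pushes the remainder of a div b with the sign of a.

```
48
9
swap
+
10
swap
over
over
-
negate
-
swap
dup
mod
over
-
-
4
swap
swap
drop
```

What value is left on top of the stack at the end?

20

48      48
9       48 9
swap    9 48
+       57
10      57 10
swap    10 57
over    10 57 10
over    10 57 10 57
-       10 57 -47
negate  10 57 47
-       10 10
swap    10 10
dup     10 10 10
mod     10 0
over    10 0 10
-       10 -10
-       20
4       20 4
swap    4 20
swap    20 4
drop    20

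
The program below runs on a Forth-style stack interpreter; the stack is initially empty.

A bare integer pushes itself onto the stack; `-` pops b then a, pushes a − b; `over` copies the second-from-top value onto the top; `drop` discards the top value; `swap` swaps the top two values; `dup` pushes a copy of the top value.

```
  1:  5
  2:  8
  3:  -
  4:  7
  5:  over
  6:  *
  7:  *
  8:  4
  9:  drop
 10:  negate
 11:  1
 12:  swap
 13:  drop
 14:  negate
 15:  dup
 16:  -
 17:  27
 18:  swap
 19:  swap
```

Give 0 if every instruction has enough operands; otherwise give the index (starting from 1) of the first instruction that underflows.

0

5       5
8       5 8
-       -3
7       -3 7
over    -3 7 -3
*       -3 -21
*       63
4       63 4
drop    63
negate  -63
1       -63 1
swap    1 -63
drop    1
negate  -1
dup     -1 -1
-       0
27      0 27
swap    27 0
swap    0 27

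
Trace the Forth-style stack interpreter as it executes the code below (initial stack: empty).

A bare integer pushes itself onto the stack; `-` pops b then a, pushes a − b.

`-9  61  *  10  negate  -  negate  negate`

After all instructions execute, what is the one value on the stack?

-9      [-9]
61      [-9, 61]
*       [-549]
10      [-549, 10]
negate  [-549, -10]
-       [-539]
negate  [539]
negate  [-539]

-539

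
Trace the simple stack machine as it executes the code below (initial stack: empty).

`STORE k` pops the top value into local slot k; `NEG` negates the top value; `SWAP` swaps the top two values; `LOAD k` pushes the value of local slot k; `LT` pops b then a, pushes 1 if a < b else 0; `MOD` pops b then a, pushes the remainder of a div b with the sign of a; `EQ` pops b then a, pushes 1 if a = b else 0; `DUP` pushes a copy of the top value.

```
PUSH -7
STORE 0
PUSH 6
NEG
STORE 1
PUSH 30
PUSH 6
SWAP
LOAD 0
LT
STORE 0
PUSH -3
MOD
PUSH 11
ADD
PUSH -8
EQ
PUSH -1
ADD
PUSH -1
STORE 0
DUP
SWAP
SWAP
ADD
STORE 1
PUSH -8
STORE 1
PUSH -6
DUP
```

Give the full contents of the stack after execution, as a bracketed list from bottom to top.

[-6, -6]

PUSH -7 : [-7]
STORE 0 : []
PUSH 6  : [6]
NEG     : [-6]
STORE 1 : []
PUSH 30 : [30]
PUSH 6  : [30, 6]
SWAP    : [6, 30]
LOAD 0  : [6, 30, -7]
LT      : [6, 0]
STORE 0 : [6]
PUSH -3 : [6, -3]
MOD     : [0]
PUSH 11 : [0, 11]
ADD     : [11]
PUSH -8 : [11, -8]
EQ      : [0]
PUSH -1 : [0, -1]
ADD     : [-1]
PUSH -1 : [-1, -1]
STORE 0 : [-1]
DUP     : [-1, -1]
SWAP    : [-1, -1]
SWAP    : [-1, -1]
ADD     : [-2]
STORE 1 : []
PUSH -8 : [-8]
STORE 1 : []
PUSH -6 : [-6]
DUP     : [-6, -6]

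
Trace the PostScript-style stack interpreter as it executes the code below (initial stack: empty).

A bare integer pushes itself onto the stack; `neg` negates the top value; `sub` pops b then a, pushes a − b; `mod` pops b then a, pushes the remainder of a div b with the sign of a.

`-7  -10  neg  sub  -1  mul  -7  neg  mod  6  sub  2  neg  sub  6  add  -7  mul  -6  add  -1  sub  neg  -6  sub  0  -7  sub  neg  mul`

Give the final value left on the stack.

-7  → [-7]
-10 → [-7, -10]
neg → [-7, 10]
sub → [-17]
-1  → [-17, -1]
mul → [17]
-7  → [17, -7]
neg → [17, 7]
mod → [3]
6   → [3, 6]
sub → [-3]
2   → [-3, 2]
neg → [-3, -2]
sub → [-1]
6   → [-1, 6]
add → [5]
-7  → [5, -7]
mul → [-35]
-6  → [-35, -6]
add → [-41]
-1  → [-41, -1]
sub → [-40]
neg → [40]
-6  → [40, -6]
sub → [46]
0   → [46, 0]
-7  → [46, 0, -7]
sub → [46, 7]
neg → [46, -7]
mul → [-322]

-322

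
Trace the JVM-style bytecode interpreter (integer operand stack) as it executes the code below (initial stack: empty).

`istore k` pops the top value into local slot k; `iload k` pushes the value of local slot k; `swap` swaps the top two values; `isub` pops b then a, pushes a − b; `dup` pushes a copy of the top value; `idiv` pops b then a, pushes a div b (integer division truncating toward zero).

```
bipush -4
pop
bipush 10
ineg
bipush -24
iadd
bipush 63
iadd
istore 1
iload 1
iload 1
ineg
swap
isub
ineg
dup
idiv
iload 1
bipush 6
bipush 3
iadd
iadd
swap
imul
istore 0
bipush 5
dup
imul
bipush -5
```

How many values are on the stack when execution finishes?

2

bipush -4   [-4]
pop         []
bipush 10   [10]
ineg        [-10]
bipush -24  [-10, -24]
iadd        [-34]
bipush 63   [-34, 63]
iadd        [29]
istore 1    []
iload 1     [29]
iload 1     [29, 29]
ineg        [29, -29]
swap        [-29, 29]
isub        [-58]
ineg        [58]
dup         [58, 58]
idiv        [1]
iload 1     [1, 29]
bipush 6    [1, 29, 6]
bipush 3    [1, 29, 6, 3]
iadd        [1, 29, 9]
iadd        [1, 38]
swap        [38, 1]
imul        [38]
istore 0    []
bipush 5    [5]
dup         [5, 5]
imul        [25]
bipush -5   [25, -5]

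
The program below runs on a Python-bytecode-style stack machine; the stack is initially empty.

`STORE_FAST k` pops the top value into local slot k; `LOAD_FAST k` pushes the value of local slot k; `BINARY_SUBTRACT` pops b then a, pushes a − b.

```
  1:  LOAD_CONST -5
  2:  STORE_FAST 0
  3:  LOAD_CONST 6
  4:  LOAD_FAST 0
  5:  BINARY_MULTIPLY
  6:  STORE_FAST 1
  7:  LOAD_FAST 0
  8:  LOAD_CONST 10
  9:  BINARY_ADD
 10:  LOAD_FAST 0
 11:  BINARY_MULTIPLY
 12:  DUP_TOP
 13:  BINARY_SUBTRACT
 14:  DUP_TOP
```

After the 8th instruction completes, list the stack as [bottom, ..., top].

LOAD_CONST -5    -5
STORE_FAST 0     (empty)
LOAD_CONST 6     6
LOAD_FAST 0      6 -5
BINARY_MULTIPLY  -30
STORE_FAST 1     (empty)
LOAD_FAST 0      -5
LOAD_CONST 10    -5 10

[-5, 10]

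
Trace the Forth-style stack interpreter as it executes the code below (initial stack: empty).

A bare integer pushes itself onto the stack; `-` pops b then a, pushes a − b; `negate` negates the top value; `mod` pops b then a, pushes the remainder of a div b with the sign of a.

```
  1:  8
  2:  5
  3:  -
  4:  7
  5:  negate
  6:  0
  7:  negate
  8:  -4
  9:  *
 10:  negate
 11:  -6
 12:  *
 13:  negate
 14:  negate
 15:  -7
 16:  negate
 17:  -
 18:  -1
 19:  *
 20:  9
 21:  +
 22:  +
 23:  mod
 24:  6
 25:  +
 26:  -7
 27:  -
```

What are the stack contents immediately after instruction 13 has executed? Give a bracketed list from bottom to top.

[3, -7, 0]

8      -> 8
5      -> 8 5
-      -> 3
7      -> 3 7
negate -> 3 -7
0      -> 3 -7 0
negate -> 3 -7 0
-4     -> 3 -7 0 -4
*      -> 3 -7 0
negate -> 3 -7 0
-6     -> 3 -7 0 -6
*      -> 3 -7 0
negate -> 3 -7 0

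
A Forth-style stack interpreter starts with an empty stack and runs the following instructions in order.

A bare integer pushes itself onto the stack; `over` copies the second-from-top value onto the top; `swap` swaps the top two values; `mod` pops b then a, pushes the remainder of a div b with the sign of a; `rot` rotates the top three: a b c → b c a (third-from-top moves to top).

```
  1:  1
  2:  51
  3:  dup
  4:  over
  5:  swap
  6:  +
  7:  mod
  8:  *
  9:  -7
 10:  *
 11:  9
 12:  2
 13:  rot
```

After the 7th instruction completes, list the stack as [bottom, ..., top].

[1, 51]

1    -> 1
51   -> 1 51
dup  -> 1 51 51
over -> 1 51 51 51
swap -> 1 51 51 51
+    -> 1 51 102
mod  -> 1 51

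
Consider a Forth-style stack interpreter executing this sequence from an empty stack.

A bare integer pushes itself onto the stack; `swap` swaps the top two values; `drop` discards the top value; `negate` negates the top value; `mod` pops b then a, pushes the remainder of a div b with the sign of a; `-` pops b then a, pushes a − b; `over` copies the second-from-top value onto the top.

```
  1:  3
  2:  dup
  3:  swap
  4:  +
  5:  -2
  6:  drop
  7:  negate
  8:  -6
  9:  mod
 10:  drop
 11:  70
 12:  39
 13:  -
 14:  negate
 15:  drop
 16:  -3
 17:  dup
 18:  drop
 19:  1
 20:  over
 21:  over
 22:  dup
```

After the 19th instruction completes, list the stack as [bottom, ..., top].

[-3, 1]

3      : [3]
dup    : [3, 3]
swap   : [3, 3]
+      : [6]
-2     : [6, -2]
drop   : [6]
negate : [-6]
-6     : [-6, -6]
mod    : [0]
drop   : []
70     : [70]
39     : [70, 39]
-      : [31]
negate : [-31]
drop   : []
-3     : [-3]
dup    : [-3, -3]
drop   : [-3]
1      : [-3, 1]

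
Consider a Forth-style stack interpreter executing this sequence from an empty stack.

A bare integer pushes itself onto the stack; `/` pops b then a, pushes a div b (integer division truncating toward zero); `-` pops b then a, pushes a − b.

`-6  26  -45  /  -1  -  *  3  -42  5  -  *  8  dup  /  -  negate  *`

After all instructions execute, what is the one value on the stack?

-6      -6
26      -6 26
-45     -6 26 -45
/       -6 0
-1      -6 0 -1
-       -6 1
*       -6
3       -6 3
-42     -6 3 -42
5       -6 3 -42 5
-       -6 3 -47
*       -6 -141
8       -6 -141 8
dup     -6 -141 8 8
/       -6 -141 1
-       -6 -142
negate  -6 142
*       -852

-852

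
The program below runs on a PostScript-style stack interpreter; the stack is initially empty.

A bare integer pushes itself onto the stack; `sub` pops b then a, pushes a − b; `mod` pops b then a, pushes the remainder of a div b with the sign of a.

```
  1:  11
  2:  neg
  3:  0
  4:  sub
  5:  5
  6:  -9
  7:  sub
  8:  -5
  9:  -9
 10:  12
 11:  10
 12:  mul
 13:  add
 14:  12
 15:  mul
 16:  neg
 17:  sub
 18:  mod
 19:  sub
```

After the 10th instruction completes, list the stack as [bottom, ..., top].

[-11, 14, -5, -9, 12]

11  → [11]
neg → [-11]
0   → [-11, 0]
sub → [-11]
5   → [-11, 5]
-9  → [-11, 5, -9]
sub → [-11, 14]
-5  → [-11, 14, -5]
-9  → [-11, 14, -5, -9]
12  → [-11, 14, -5, -9, 12]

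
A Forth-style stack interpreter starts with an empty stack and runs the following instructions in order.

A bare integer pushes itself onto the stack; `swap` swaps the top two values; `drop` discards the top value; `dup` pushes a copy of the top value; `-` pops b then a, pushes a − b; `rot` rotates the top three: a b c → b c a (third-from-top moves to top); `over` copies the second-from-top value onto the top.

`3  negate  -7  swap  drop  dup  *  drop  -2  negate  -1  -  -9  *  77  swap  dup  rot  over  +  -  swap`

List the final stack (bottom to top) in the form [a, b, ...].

3       [3]
negate  [-3]
-7      [-3, -7]
swap    [-7, -3]
drop    [-7]
dup     [-7, -7]
*       [49]
drop    []
-2      [-2]
negate  [2]
-1      [2, -1]
-       [3]
-9      [3, -9]
*       [-27]
77      [-27, 77]
swap    [77, -27]
dup     [77, -27, -27]
rot     [-27, -27, 77]
over    [-27, -27, 77, -27]
+       [-27, -27, 50]
-       [-27, -77]
swap    [-77, -27]

[-77, -27]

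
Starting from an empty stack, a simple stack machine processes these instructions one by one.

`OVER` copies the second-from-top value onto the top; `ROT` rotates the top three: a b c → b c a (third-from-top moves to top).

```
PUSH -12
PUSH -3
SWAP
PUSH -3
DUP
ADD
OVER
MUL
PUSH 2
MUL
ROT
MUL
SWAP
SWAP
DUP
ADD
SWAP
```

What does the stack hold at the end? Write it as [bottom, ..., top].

PUSH -12 -> [-12]
PUSH -3  -> [-12, -3]
SWAP     -> [-3, -12]
PUSH -3  -> [-3, -12, -3]
DUP      -> [-3, -12, -3, -3]
ADD      -> [-3, -12, -6]
OVER     -> [-3, -12, -6, -12]
MUL      -> [-3, -12, 72]
PUSH 2   -> [-3, -12, 72, 2]
MUL      -> [-3, -12, 144]
ROT      -> [-12, 144, -3]
MUL      -> [-12, -432]
SWAP     -> [-432, -12]
SWAP     -> [-12, -432]
DUP      -> [-12, -432, -432]
ADD      -> [-12, -864]
SWAP     -> [-864, -12]

[-864, -12]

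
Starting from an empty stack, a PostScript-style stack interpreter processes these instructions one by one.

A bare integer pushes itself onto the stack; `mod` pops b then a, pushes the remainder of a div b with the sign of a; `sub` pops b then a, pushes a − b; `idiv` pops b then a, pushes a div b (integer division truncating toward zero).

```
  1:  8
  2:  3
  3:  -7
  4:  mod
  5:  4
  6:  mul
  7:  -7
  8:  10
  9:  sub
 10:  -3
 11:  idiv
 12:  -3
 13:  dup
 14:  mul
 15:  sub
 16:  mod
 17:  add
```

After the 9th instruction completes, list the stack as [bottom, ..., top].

8   : [8]
3   : [8, 3]
-7  : [8, 3, -7]
mod : [8, 3]
4   : [8, 3, 4]
mul : [8, 12]
-7  : [8, 12, -7]
10  : [8, 12, -7, 10]
sub : [8, 12, -17]

[8, 12, -17]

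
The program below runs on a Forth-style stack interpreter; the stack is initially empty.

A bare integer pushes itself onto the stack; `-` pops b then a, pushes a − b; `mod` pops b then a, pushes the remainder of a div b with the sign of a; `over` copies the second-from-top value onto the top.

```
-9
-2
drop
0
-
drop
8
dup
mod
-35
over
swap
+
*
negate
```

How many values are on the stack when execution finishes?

1

-9     -> [-9]
-2     -> [-9, -2]
drop   -> [-9]
0      -> [-9, 0]
-      -> [-9]
drop   -> []
8      -> [8]
dup    -> [8, 8]
mod    -> [0]
-35    -> [0, -35]
over   -> [0, -35, 0]
swap   -> [0, 0, -35]
+      -> [0, -35]
*      -> [0]
negate -> [0]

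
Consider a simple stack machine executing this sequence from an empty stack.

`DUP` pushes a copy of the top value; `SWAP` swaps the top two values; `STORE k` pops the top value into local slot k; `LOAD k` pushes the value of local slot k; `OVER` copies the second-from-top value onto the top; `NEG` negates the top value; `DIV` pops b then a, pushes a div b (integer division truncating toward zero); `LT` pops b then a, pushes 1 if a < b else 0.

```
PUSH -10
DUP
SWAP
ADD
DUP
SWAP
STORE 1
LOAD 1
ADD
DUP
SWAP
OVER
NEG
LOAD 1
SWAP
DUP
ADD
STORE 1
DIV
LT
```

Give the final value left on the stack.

1

PUSH -10 : -10
DUP      : -10 -10
SWAP     : -10 -10
ADD      : -20
DUP      : -20 -20
SWAP     : -20 -20
STORE 1  : -20
LOAD 1   : -20 -20
ADD      : -40
DUP      : -40 -40
SWAP     : -40 -40
OVER     : -40 -40 -40
NEG      : -40 -40 40
LOAD 1   : -40 -40 40 -20
SWAP     : -40 -40 -20 40
DUP      : -40 -40 -20 40 40
ADD      : -40 -40 -20 80
STORE 1  : -40 -40 -20
DIV      : -40 2
LT       : 1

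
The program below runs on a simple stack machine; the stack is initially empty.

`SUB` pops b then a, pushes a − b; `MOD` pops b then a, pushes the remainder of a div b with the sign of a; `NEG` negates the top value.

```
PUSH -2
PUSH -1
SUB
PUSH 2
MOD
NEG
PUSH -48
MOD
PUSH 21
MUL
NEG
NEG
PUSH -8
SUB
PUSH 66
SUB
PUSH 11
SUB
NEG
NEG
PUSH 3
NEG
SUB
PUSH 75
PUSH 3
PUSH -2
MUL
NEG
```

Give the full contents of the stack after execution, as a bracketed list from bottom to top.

PUSH -2   -2
PUSH -1   -2 -1
SUB       -1
PUSH 2    -1 2
MOD       -1
NEG       1
PUSH -48  1 -48
MOD       1
PUSH 21   1 21
MUL       21
NEG       -21
NEG       21
PUSH -8   21 -8
SUB       29
PUSH 66   29 66
SUB       -37
PUSH 11   -37 11
SUB       -48
NEG       48
NEG       -48
PUSH 3    -48 3
NEG       -48 -3
SUB       -45
PUSH 75   -45 75
PUSH 3    -45 75 3
PUSH -2   -45 75 3 -2
MUL       -45 75 -6
NEG       -45 75 6

[-45, 75, 6]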